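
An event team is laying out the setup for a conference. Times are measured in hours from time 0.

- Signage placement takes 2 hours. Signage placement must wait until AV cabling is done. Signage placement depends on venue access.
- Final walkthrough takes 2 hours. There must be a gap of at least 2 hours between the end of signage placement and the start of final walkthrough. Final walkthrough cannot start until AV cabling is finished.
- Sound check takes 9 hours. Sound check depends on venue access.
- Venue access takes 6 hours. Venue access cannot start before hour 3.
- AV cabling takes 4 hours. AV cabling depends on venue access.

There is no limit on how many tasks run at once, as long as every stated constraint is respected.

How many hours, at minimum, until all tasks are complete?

After its own release at hour 3, venue access can start at hour 3 and finishes at hour 9.
Sound check cannot begin until venue access (finishes hour 9). It runs from hour 9 to 9 + 9 = hour 18.
After venue access (finishes hour 9), AV cabling can start at hour 9 and finishes at hour 13.
Signage placement has to wait for AV cabling (finishes hour 13); venue access (finishes hour 9). The latest of these is hour 13, so signage placement runs hour 13 to 13 + 2 = hour 15.
Final walkthrough needs all of signage placement (finishes hour 15, plus 2-hour gap → hour 17); AV cabling (finishes hour 13). That puts its earliest start at hour 17; it finishes at 17 + 2 = hour 19.
All tasks are finished once the last one completes. Finish times: Venue access at 9, AV cabling at 13, Signage placement at 15, Sound check at 18, Final walkthrough at 19. The latest is hour 19.

19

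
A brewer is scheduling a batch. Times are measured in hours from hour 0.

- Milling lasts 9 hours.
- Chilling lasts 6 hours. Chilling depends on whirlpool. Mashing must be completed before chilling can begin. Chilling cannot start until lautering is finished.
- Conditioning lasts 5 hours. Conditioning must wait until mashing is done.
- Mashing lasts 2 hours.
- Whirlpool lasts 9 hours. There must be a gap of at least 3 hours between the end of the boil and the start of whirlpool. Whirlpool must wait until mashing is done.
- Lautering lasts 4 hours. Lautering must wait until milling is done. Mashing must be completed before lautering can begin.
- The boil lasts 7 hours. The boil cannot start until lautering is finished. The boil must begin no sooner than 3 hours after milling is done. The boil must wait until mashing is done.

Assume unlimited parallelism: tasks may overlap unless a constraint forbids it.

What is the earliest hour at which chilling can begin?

32

Mashing can start immediately at hour 0; it finishes at hour 2.
Milling can start immediately at hour 0; it finishes at hour 9.
Lautering cannot start until milling (finishes hour 9); mashing (finishes hour 2). The controlling bound is hour 9, so lautering finishes at 9 + 4 = hour 13.
The boil needs all of lautering (finishes hour 13); milling (finishes hour 9, plus 3-hour gap → hour 12); mashing (finishes hour 2). That puts its earliest start at hour 13; it finishes at 13 + 7 = hour 20.
Whirlpool needs all of the boil (finishes hour 20, plus 3-hour gap → hour 23); mashing (finishes hour 2). That puts its earliest start at hour 23; it finishes at 23 + 9 = hour 32.
Chilling waits on whirlpool (finishes hour 32); mashing (finishes hour 2); lautering (finishes hour 13). The latest of these is hour 32, which is the earliest chilling can start.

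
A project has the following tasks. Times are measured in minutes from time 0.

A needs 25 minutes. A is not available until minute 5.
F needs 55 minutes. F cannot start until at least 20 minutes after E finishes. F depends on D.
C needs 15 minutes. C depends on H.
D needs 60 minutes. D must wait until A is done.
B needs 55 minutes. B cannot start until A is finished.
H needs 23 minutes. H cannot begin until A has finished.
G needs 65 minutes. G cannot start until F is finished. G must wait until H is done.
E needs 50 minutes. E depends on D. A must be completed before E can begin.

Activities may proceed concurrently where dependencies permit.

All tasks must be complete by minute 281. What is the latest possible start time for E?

91

G has no dependents, so it just needs to finish by minute 281. Starting by 281 − 65 = minute 216 achieves that.
F feeds into G (must start by minute 216); so F must finish by minute 216 and therefore start by minute 161.
E must finish before F (must start by minute 161, minus 20-minute gap → minute 141). With a 50-minute duration, E must start by 141 − 50 = minute 91.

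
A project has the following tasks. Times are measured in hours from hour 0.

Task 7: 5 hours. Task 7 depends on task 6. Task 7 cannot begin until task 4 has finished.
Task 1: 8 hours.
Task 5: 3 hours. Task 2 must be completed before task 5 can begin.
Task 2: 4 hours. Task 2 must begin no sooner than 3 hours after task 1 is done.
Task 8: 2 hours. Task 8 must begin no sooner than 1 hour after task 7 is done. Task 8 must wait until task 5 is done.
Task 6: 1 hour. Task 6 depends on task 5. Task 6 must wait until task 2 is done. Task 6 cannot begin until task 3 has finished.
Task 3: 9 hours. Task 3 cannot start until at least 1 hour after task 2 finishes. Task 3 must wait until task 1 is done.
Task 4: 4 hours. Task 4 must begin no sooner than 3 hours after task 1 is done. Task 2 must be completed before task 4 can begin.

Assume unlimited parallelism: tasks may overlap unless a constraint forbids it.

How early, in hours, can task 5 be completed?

Task 1 has no prerequisites, so it starts at hour 0 and finishes at hour 8.
Task 2 cannot begin until task 1 (finishes hour 8, plus 3-hour gap → hour 11). It runs from hour 11 to 11 + 4 = hour 15.
Task 5 cannot begin until task 2 (finishes hour 15). It runs from hour 15 to 15 + 3 = hour 18.

18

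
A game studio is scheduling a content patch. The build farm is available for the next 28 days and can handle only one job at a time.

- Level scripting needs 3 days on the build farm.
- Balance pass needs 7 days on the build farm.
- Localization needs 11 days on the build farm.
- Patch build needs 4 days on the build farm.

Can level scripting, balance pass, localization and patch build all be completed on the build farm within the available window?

Running back to back, the jobs need 3 + 7 + 11 + 4 = 25 days on the build farm.
Since 25 ≤ 28, they fit within the window.

Yes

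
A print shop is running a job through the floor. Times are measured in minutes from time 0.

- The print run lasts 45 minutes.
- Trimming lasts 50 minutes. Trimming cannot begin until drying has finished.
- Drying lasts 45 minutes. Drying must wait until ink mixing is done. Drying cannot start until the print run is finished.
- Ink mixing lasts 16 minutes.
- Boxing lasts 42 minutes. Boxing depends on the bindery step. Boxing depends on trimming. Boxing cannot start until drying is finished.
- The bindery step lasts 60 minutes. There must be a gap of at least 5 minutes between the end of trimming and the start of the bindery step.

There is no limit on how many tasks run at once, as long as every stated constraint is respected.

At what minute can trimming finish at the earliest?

Nothing blocks the print run, so it runs from minute 0 to minute 45.
Ink mixing can start immediately at minute 0; it finishes at minute 16.
Drying has to wait for ink mixing (finishes minute 16); the print run (finishes minute 45). The latest of these is minute 45, so drying runs minute 45 to 45 + 45 = minute 90.
After drying (finishes minute 90), trimming can start at minute 90 and finishes at minute 140.

140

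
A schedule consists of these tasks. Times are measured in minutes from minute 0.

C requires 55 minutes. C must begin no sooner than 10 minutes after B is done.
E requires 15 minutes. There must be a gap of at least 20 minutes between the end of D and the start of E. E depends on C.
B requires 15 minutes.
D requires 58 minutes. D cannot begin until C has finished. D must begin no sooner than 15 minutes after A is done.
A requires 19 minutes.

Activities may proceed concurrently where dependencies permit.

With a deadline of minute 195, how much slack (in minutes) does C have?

B can start immediately at minute 0; it finishes at minute 15.
C waits on B (finishes minute 15, plus 10-minute gap → minute 25), so it starts at minute 25 and finishes at 25 + 55 = minute 80.

Working backward from the deadline:
Nothing follows E; the deadline of minute 195 is its only limit. It must start by 195 − 15 = minute 180.
D feeds into E (must start by minute 180, minus 20-minute gap → minute 160); so D must finish by minute 160 and therefore start by minute 102.
For C: D (must start by minute 102); E (must start by minute 180). The most restrictive is minute 102; with a 55-minute duration, C must start by minute 47.
So C can start as early as minute 25 and as late as minute 47, giving 47 − 25 = 22 minutes of slack.

22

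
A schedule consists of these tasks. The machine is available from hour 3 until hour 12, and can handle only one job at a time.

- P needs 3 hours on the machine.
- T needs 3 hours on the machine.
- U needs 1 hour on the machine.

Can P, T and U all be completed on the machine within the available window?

The machine window is 12 − 3 = 9 hours.
Running back to back, the jobs need 3 + 3 + 1 = 7 hours on the machine.
Since 7 ≤ 9, they fit within the window.

Yes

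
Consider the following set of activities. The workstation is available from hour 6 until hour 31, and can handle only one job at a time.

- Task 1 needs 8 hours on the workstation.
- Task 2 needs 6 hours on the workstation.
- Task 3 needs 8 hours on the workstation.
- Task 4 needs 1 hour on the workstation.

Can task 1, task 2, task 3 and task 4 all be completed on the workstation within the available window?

The workstation window is 31 − 6 = 25 hours.
Running back to back, the jobs need 8 + 6 + 8 + 1 = 23 hours on the workstation.
Since 23 ≤ 25, they fit within the window.

Yes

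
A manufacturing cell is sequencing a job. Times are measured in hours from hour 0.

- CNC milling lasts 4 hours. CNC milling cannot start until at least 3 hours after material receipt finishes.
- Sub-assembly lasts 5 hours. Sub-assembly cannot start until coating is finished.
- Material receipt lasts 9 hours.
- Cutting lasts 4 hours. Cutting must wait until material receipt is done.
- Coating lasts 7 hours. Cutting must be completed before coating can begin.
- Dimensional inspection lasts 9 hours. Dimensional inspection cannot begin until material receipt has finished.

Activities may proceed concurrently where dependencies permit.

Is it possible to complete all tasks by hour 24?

No

Material receipt can start immediately at hour 0; it finishes at hour 9.
After material receipt (finishes hour 9), dimensional inspection can start at hour 9 and finishes at hour 18.
CNC milling cannot begin until material receipt (finishes hour 9, plus 3-hour gap → hour 12). It runs from hour 12 to 12 + 4 = hour 16.
After material receipt (finishes hour 9), cutting can start at hour 9 and finishes at hour 13.
Coating waits on cutting (finishes hour 13), so it starts at hour 13 and finishes at 13 + 7 = hour 20.
Sub-assembly cannot begin until coating (finishes hour 20). It runs from hour 20 to 20 + 5 = hour 25.
The earliest everything can be done is hour 25, which is after the deadline of 24, so it is not possible.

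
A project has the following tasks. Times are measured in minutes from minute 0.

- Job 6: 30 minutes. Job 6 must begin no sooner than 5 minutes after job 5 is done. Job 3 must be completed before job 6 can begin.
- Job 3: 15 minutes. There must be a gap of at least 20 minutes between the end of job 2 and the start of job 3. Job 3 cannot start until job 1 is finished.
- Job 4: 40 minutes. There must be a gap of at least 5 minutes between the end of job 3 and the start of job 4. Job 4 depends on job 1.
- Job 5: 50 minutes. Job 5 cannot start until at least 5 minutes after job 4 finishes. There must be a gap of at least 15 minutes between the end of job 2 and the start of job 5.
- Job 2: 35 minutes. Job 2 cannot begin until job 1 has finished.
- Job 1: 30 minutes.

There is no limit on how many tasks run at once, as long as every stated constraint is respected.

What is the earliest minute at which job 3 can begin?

Job 1 has no prerequisites, so it starts at minute 0 and finishes at minute 30.
Job 2 cannot begin until job 1 (finishes minute 30). It runs from minute 30 to 30 + 35 = minute 65.
Job 3 waits on job 2 (finishes minute 65, plus 20-minute gap → minute 85); job 1 (finishes minute 30). The latest of these is minute 85, which is the earliest job 3 can start.

85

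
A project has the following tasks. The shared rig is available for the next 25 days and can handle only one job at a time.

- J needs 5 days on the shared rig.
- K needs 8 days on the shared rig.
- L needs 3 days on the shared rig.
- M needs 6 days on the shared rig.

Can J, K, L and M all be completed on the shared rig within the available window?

Yes

Running back to back, the jobs need 5 + 8 + 3 + 6 = 22 days on the shared rig.
Since 22 ≤ 25, they fit within the window.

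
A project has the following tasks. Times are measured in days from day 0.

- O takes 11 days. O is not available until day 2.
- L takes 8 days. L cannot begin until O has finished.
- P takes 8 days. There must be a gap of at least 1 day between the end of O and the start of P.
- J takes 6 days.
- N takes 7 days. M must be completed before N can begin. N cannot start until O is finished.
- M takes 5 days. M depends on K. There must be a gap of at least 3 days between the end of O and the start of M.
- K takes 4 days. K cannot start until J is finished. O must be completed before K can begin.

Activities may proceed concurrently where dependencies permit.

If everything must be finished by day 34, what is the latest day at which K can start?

18

N has no dependents, so it just needs to finish by day 34. Starting by 34 − 7 = day 27 achieves that.
M must finish before N (must start by day 27). With a 5-day duration, M must start by 27 − 5 = day 22.
K must finish before M (must start by day 22). With a 4-day duration, K must start by 22 − 4 = day 18.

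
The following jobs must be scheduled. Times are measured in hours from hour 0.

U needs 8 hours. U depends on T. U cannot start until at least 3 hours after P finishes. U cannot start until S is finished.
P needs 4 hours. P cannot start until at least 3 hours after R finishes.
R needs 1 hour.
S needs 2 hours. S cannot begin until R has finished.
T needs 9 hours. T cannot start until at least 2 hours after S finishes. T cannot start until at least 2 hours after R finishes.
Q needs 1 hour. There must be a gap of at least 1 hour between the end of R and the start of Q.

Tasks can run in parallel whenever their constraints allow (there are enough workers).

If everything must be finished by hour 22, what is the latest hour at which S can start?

U must finish by hour 22; it takes 8 hours, so it must start by 22 − 8 = hour 14.
T must finish before U (must start by hour 14). With a 9-hour duration, T must start by 14 − 9 = hour 5.
For S: T (must start by hour 5, minus 2-hour gap → hour 3); U (must start by hour 14). The most restrictive is hour 3; with a 2-hour duration, S must start by hour 1.

1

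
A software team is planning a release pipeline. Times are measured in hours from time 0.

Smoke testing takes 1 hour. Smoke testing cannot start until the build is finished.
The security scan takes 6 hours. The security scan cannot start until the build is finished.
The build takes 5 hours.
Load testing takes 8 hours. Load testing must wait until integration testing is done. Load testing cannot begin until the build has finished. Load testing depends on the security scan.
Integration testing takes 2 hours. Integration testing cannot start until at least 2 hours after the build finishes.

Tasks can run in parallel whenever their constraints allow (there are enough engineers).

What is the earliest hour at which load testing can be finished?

The build has no prerequisites, so it starts at hour 0 and finishes at hour 5.
The security scan waits on the build (finishes hour 5), so it starts at hour 5 and finishes at 5 + 6 = hour 11.
Integration testing cannot begin until the build (finishes hour 5, plus 2-hour gap → hour 7). It runs from hour 7 to 7 + 2 = hour 9.
Load testing has to wait for integration testing (finishes hour 9); the build (finishes hour 5); the security scan (finishes hour 11). The latest of these is hour 11, so load testing runs hour 11 to 11 + 8 = hour 19.

19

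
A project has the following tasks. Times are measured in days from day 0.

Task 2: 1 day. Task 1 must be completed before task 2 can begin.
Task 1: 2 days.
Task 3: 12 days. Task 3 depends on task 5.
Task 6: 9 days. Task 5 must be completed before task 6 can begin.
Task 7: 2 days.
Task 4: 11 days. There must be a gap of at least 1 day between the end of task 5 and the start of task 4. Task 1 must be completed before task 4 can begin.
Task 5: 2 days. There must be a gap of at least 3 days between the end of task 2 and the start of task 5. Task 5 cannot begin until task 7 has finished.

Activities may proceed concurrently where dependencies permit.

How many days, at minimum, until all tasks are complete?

20

Task 7 can start immediately at day 0; it finishes at day 2.
Nothing blocks task 1, so it runs from day 0 to day 2.
Task 2 cannot begin until task 1 (finishes day 2). It runs from day 2 to 2 + 1 = day 3.
For task 5: task 2 (finishes day 3, plus 3-day gap → day 6); task 7 (finishes day 2). Taking the maximum gives a start of day 6, and it finishes at 6 + 2 = day 8.
Task 6 cannot begin until task 5 (finishes day 8). It runs from day 8 to 8 + 9 = day 17.
For task 4: task 5 (finishes day 8, plus 1-day gap → day 9); task 1 (finishes day 2). Taking the maximum gives a start of day 9, and it finishes at 9 + 11 = day 20.
Task 3 waits on task 5 (finishes day 8), so it starts at day 8 and finishes at 8 + 12 = day 20.
All tasks are finished once the last one completes. Finish times: Task 1 at 2, Task 2 at 3, Task 3 at 20, Task 4 at 20, Task 5 at 8, Task 6 at 17, Task 7 at 2. The latest is day 20.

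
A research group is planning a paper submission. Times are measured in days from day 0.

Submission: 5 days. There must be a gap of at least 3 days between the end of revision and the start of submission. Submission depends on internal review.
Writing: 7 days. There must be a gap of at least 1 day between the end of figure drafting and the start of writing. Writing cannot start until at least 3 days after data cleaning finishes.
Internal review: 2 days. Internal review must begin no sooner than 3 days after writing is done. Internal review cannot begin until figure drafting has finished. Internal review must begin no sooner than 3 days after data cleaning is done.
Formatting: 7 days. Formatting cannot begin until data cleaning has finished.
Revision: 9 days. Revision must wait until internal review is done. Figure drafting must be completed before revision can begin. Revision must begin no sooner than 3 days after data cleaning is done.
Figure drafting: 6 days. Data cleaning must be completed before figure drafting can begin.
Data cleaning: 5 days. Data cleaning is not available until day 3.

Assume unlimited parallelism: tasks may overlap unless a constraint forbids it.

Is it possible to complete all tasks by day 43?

Data cleaning waits on its own release at day 3, so it starts at day 3 and finishes at 3 + 5 = day 8.
After data cleaning (finishes day 8), formatting can start at day 8 and finishes at day 15.
After data cleaning (finishes day 8), figure drafting can start at day 8 and finishes at day 14.
For writing: figure drafting (finishes day 14, plus 1-day gap → day 15); data cleaning (finishes day 8, plus 3-day gap → day 11). Taking the maximum gives a start of day 15, and it finishes at 15 + 7 = day 22.
Internal review needs all of writing (finishes day 22, plus 3-day gap → day 25); figure drafting (finishes day 14); data cleaning (finishes day 8, plus 3-day gap → day 11). That puts its earliest start at day 25; it finishes at 25 + 2 = day 27.
Revision has to wait for internal review (finishes day 27); figure drafting (finishes day 14); data cleaning (finishes day 8, plus 3-day gap → day 11). The latest of these is day 27, so revision runs day 27 to 27 + 9 = day 36.
Submission needs all of revision (finishes day 36, plus 3-day gap → day 39); internal review (finishes day 27). That puts its earliest start at day 39; it finishes at 39 + 5 = day 44.
The earliest everything can be done is day 44, which is after the deadline of 43, so it is not possible.

No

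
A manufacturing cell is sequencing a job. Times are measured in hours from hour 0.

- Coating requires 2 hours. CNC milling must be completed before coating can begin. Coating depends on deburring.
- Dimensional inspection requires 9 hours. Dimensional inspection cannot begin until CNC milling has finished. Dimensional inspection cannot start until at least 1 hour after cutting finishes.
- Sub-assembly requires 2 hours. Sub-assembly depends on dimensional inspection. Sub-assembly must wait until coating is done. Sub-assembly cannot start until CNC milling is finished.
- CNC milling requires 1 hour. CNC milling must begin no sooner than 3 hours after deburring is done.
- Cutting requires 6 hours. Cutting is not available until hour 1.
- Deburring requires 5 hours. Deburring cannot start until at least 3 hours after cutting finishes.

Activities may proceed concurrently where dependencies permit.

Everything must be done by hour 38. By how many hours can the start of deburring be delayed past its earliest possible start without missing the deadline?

8

After its own release at hour 1, cutting can start at hour 1 and finishes at hour 7.
Deburring cannot begin until cutting (finishes hour 7, plus 3-hour gap → hour 10). It runs from hour 10 to 10 + 5 = hour 15.

Working backward from the deadline:
Sub-assembly has no dependents, so it just needs to finish by hour 38. Starting by 38 − 2 = hour 36 achieves that.
Dimensional inspection feeds into sub-assembly (must start by hour 36); so dimensional inspection must finish by hour 36 and therefore start by hour 27.
Coating must finish before sub-assembly (must start by hour 36). With a 2-hour duration, coating must start by 36 − 2 = hour 34.
CNC milling feeds dimensional inspection (must start by hour 27); coating (must start by hour 34); sub-assembly (must start by hour 36). Taking the minimum, CNC milling must finish by hour 27 and start by 27 − 1 = hour 26.
Deburring has several dependents: CNC milling (must start by hour 26, minus 3-hour gap → hour 23); coating (must start by hour 34). The earliest of those limits is hour 23, so deburring must start by 23 − 5 = hour 18.
So deburring can start as early as hour 10 and as late as hour 18, giving 18 − 10 = 8 hours of slack.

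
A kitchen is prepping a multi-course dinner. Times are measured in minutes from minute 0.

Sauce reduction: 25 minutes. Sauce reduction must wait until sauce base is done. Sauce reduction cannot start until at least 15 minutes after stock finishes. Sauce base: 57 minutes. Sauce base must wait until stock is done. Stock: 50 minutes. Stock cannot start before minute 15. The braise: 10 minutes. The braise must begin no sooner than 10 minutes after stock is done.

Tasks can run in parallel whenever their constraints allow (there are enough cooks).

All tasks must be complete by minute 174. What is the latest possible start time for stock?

42

To finish by minute 174, sauce reduction (duration 25) must start no later than minute 149.
Since sauce reduction (must start by minute 149) depends on it, sauce base must finish by minute 149. Backing off its 57-minute duration gives a latest start of minute 92.
The braise must finish by minute 174; it takes 10 minutes, so it must start by 174 − 10 = minute 164.
Stock feeds sauce base (must start by minute 92); the braise (must start by minute 164, minus 10-minute gap → minute 154); sauce reduction (must start by minute 149, minus 15-minute gap → minute 134). Taking the minimum, stock must finish by minute 92 and start by 92 − 50 = minute 42.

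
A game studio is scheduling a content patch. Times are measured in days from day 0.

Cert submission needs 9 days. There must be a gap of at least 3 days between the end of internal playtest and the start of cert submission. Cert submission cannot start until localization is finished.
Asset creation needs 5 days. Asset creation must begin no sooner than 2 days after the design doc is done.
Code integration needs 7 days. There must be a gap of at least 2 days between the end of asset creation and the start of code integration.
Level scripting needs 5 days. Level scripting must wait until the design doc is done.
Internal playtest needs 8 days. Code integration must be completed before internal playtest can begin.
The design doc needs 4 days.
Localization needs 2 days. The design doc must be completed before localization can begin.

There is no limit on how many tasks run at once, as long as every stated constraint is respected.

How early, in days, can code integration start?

13

Nothing blocks the design doc, so it runs from day 0 to day 4.
After the design doc (finishes day 4, plus 2-day gap → day 6), asset creation can start at day 6 and finishes at day 11.
Code integration waits on asset creation (finishes day 11, plus 2-day gap → day 13), so the earliest it can start is day 13.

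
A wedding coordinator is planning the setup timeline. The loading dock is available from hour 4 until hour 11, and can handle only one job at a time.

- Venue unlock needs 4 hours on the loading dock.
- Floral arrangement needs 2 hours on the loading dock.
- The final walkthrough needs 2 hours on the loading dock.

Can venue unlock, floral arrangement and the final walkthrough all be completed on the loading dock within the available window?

No

The loading dock window is 11 − 4 = 7 hours.
Running back to back, the jobs need 4 + 2 + 2 = 8 hours on the loading dock.
Since 8 > 7, they cannot all fit.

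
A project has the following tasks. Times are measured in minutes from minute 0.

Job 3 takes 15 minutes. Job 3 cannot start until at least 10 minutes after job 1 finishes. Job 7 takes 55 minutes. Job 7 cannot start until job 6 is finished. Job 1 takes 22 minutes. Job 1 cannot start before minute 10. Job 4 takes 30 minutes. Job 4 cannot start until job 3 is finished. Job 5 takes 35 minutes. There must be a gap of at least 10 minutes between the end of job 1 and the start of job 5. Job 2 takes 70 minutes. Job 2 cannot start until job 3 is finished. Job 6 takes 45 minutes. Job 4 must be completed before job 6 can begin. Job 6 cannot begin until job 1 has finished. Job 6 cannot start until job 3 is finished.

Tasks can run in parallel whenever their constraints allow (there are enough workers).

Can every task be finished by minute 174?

After its own release at minute 10, job 1 can start at minute 10 and finishes at minute 32.
Job 5 cannot begin until job 1 (finishes minute 32, plus 10-minute gap → minute 42). It runs from minute 42 to 42 + 35 = minute 77.
Job 3 cannot begin until job 1 (finishes minute 32, plus 10-minute gap → minute 42). It runs from minute 42 to 42 + 15 = minute 57.
After job 3 (finishes minute 57), job 4 can start at minute 57 and finishes at minute 87.
Job 6 needs all of job 4 (finishes minute 87); job 1 (finishes minute 32); job 3 (finishes minute 57). That puts its earliest start at minute 87; it finishes at 87 + 45 = minute 132.
Job 7 waits on job 6 (finishes minute 132), so it starts at minute 132 and finishes at 132 + 55 = minute 187.
Job 2 cannot begin until job 3 (finishes minute 57). It runs from minute 57 to 57 + 70 = minute 127.
The earliest everything can be done is minute 187, which is after the deadline of 174, so it is not possible.

No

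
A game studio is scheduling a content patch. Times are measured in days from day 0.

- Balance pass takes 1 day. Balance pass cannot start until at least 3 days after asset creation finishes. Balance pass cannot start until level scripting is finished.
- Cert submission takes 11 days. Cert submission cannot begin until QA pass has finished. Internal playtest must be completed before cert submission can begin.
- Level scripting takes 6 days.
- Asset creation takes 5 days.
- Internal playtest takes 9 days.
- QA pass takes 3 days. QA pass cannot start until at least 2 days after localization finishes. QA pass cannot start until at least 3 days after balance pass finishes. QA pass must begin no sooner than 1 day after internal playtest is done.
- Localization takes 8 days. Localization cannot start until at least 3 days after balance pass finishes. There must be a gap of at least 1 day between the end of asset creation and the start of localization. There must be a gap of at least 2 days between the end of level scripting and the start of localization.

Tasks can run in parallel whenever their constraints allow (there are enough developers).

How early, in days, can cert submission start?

25

Internal playtest can start immediately at day 0; it finishes at day 9.
Level scripting has no prerequisites, so it starts at day 0 and finishes at day 6.
Nothing blocks asset creation, so it runs from day 0 to day 5.
Balance pass needs all of asset creation (finishes day 5, plus 3-day gap → day 8); level scripting (finishes day 6). That puts its earliest start at day 8; it finishes at 8 + 1 = day 9.
Localization cannot start until balance pass (finishes day 9, plus 3-day gap → day 12); asset creation (finishes day 5, plus 1-day gap → day 6); level scripting (finishes day 6, plus 2-day gap → day 8). The controlling bound is day 12, so localization finishes at 12 + 8 = day 20.
QA pass cannot start until localization (finishes day 20, plus 2-day gap → day 22); balance pass (finishes day 9, plus 3-day gap → day 12); internal playtest (finishes day 9, plus 1-day gap → day 10). The controlling bound is day 22, so QA pass finishes at 22 + 3 = day 25.
Cert submission waits on QA pass (finishes day 25); internal playtest (finishes day 9). The latest of these is day 25, which is the earliest cert submission can start.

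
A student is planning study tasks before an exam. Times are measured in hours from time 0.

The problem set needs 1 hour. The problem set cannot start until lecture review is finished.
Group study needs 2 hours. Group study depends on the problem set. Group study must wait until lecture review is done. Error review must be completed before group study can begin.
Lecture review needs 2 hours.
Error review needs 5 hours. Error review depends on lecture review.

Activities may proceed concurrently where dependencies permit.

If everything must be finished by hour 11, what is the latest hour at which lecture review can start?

2

To finish by hour 11, group study (duration 2) must start no later than hour 9.
The problem set has to be done before group study (must start by hour 9). That means finishing by hour 9, i.e. starting by 9 − 1 = hour 8.
Since group study (must start by hour 9) depends on it, error review must finish by hour 9. Backing off its 5-hour duration gives a latest start of hour 4.
Lecture review feeds the problem set (must start by hour 8); error review (must start by hour 4); group study (must start by hour 9). Taking the minimum, lecture review must finish by hour 4 and start by 4 − 2 = hour 2.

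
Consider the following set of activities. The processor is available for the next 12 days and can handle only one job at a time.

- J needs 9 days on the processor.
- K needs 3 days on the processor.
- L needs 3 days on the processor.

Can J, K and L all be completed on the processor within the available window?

No

Running back to back, the jobs need 9 + 3 + 3 = 15 days on the processor.
Since 15 > 12, they cannot all fit.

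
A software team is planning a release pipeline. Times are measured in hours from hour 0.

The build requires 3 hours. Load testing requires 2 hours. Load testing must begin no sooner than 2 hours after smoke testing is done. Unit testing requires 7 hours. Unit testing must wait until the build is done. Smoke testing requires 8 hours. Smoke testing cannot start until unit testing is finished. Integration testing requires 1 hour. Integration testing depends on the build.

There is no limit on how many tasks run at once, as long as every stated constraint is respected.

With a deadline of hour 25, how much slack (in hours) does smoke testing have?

Nothing blocks the build, so it runs from hour 0 to hour 3.
Unit testing waits on the build (finishes hour 3), so it starts at hour 3 and finishes at 3 + 7 = hour 10.
After unit testing (finishes hour 10), smoke testing can start at hour 10 and finishes at hour 18.

Working backward from the deadline:
Nothing follows load testing; the deadline of hour 25 is its only limit. It must start by 25 − 2 = hour 23.
Smoke testing feeds into load testing (must start by hour 23, minus 2-hour gap → hour 21); so smoke testing must finish by hour 21 and therefore start by hour 13.
So smoke testing can start as early as hour 10 and as late as hour 13, giving 13 − 10 = 3 hours of slack.

3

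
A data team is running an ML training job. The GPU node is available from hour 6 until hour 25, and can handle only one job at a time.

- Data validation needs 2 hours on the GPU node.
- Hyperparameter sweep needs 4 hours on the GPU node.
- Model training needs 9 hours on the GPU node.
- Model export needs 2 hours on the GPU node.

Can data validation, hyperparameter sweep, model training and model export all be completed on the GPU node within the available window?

Yes

The GPU node window is 25 − 6 = 19 hours.
Running back to back, the jobs need 2 + 4 + 9 + 2 = 17 hours on the GPU node.
Since 17 ≤ 19, they fit within the window.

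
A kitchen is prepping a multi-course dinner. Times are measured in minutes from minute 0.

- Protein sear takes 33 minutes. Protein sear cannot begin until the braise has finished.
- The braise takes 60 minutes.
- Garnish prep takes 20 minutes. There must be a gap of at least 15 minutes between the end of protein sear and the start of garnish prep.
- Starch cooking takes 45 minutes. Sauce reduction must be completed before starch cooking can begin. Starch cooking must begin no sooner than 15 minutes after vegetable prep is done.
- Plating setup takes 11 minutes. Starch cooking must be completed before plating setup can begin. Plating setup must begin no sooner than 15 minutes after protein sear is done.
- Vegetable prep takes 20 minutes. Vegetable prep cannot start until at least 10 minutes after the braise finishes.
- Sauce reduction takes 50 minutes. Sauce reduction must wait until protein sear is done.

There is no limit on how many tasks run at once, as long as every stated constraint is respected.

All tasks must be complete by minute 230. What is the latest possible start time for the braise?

31

Nothing follows plating setup; the deadline of minute 230 is its only limit. It must start by 230 − 11 = minute 219.
Starch cooking must finish before plating setup (must start by minute 219). With a 45-minute duration, starch cooking must start by 219 − 45 = minute 174.
Sauce reduction feeds into starch cooking (must start by minute 174); so sauce reduction must finish by minute 174 and therefore start by minute 124.
Nothing follows garnish prep; the deadline of minute 230 is its only limit. It must start by 230 − 20 = minute 210.
For protein sear: sauce reduction (must start by minute 124); plating setup (must start by minute 219, minus 15-minute gap → minute 204); garnish prep (must start by minute 210, minus 15-minute gap → minute 195). The most restrictive is minute 124; with a 33-minute duration, protein sear must start by minute 91.
Since starch cooking (must start by minute 174, minus 15-minute gap → minute 159) depends on it, vegetable prep must finish by minute 159. Backing off its 20-minute duration gives a latest start of minute 139.
The braise feeds protein sear (must start by minute 91); vegetable prep (must start by minute 139, minus 10-minute gap → minute 129). Taking the minimum, the braise must finish by minute 91 and start by 91 − 60 = minute 31.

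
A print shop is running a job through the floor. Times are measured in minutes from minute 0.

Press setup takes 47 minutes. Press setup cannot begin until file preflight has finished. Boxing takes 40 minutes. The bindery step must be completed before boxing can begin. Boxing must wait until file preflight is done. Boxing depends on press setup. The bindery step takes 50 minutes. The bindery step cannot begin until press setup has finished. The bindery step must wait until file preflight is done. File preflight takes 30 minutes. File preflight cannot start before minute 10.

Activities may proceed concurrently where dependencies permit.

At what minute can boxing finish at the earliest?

177

File preflight cannot begin until its own release at minute 10. It runs from minute 10 to 10 + 30 = minute 40.
Press setup cannot begin until file preflight (finishes minute 40). It runs from minute 40 to 40 + 47 = minute 87.
The bindery step has to wait for press setup (finishes minute 87); file preflight (finishes minute 40). The latest of these is minute 87, so the bindery step runs minute 87 to 87 + 50 = minute 137.
Boxing needs all of the bindery step (finishes minute 137); file preflight (finishes minute 40); press setup (finishes minute 87). That puts its earliest start at minute 137; it finishes at 137 + 40 = minute 177.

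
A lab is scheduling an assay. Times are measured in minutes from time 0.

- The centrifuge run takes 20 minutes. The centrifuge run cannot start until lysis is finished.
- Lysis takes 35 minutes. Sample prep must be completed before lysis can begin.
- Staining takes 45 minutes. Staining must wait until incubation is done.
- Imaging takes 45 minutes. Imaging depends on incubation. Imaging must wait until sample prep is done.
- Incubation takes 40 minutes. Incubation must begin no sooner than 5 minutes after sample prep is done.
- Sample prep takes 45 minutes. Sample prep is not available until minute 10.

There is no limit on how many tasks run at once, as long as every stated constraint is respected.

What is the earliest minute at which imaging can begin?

100

After its own release at minute 10, sample prep can start at minute 10 and finishes at minute 55.
After sample prep (finishes minute 55, plus 5-minute gap → minute 60), incubation can start at minute 60 and finishes at minute 100.
Imaging waits on incubation (finishes minute 100); sample prep (finishes minute 55). The latest of these is minute 100, which is the earliest imaging can start.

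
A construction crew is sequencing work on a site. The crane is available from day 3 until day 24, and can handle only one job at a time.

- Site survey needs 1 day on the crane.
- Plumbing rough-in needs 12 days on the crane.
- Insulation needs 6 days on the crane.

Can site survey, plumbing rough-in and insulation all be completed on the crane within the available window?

The crane window is 24 − 3 = 21 days.
Running back to back, the jobs need 1 + 12 + 6 = 19 days on the crane.
Since 19 ≤ 21, they fit within the window.

Yes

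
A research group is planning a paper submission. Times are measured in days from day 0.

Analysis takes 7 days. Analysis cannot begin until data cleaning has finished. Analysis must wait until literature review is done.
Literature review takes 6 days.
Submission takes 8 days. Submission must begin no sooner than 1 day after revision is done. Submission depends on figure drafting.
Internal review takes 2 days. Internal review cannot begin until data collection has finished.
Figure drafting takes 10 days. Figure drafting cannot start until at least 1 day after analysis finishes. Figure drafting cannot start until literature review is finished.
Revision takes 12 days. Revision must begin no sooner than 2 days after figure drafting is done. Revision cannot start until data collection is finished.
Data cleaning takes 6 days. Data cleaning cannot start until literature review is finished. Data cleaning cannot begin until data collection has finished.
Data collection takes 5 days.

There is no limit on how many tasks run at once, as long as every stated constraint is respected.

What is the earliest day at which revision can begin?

32

Nothing blocks data collection, so it runs from day 0 to day 5.
Nothing blocks literature review, so it runs from day 0 to day 6.
Data cleaning cannot start until literature review (finishes day 6); data collection (finishes day 5). The controlling bound is day 6, so data cleaning finishes at 6 + 6 = day 12.
Analysis cannot start until data cleaning (finishes day 12); literature review (finishes day 6). The controlling bound is day 12, so analysis finishes at 12 + 7 = day 19.
Figure drafting has to wait for analysis (finishes day 19, plus 1-day gap → day 20); literature review (finishes day 6). The latest of these is day 20, so figure drafting runs day 20 to 20 + 10 = day 30.
Revision waits on figure drafting (finishes day 30, plus 2-day gap → day 32); data collection (finishes day 5). The latest of these is day 32, which is the earliest revision can start.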